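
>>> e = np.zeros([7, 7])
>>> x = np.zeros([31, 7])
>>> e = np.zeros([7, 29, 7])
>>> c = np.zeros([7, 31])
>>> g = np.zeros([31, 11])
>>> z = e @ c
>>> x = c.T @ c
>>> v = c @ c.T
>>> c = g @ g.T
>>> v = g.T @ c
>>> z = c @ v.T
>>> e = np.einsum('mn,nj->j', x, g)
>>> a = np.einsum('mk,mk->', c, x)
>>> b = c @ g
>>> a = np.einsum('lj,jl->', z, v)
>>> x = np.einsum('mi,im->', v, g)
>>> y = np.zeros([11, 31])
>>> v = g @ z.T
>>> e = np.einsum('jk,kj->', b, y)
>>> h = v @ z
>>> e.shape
()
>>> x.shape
()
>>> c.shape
(31, 31)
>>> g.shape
(31, 11)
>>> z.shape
(31, 11)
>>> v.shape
(31, 31)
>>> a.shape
()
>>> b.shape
(31, 11)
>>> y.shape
(11, 31)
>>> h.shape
(31, 11)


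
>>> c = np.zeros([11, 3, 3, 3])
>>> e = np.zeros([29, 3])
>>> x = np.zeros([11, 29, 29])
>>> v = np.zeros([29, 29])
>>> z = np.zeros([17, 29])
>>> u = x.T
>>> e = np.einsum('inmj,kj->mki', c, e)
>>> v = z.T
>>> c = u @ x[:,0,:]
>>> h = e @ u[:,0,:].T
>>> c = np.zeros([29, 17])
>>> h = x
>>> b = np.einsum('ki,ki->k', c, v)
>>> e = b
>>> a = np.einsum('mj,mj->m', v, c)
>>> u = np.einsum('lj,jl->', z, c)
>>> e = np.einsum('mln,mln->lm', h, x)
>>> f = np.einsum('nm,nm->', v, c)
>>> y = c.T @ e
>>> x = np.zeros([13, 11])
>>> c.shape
(29, 17)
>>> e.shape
(29, 11)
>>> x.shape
(13, 11)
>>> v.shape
(29, 17)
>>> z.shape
(17, 29)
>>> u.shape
()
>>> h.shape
(11, 29, 29)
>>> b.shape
(29,)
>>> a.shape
(29,)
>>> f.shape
()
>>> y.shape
(17, 11)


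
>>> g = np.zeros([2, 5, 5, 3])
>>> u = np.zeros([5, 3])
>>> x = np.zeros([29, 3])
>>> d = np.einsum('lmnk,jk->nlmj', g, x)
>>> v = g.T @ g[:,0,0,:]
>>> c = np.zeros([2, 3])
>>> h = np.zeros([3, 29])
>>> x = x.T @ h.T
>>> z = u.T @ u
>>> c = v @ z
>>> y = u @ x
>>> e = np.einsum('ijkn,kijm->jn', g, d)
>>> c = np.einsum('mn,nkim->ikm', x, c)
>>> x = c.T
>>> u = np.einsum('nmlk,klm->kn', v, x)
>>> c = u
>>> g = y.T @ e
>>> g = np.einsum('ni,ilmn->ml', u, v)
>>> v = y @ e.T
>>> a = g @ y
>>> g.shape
(5, 5)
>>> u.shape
(3, 3)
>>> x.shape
(3, 5, 5)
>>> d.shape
(5, 2, 5, 29)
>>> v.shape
(5, 5)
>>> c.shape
(3, 3)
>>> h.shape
(3, 29)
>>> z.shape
(3, 3)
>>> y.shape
(5, 3)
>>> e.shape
(5, 3)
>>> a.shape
(5, 3)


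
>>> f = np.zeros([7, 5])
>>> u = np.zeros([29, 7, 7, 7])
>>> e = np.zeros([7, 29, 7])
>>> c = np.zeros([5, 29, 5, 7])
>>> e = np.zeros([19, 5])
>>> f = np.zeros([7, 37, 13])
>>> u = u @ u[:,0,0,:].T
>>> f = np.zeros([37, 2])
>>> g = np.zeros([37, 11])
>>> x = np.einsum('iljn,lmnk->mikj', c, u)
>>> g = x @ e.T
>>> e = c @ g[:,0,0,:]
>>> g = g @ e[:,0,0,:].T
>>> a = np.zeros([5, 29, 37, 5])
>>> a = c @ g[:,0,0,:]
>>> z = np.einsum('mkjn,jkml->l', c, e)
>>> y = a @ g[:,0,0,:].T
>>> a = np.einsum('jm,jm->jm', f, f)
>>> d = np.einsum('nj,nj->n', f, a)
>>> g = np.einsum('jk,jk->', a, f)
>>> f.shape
(37, 2)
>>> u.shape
(29, 7, 7, 29)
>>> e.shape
(5, 29, 5, 19)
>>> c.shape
(5, 29, 5, 7)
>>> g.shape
()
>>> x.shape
(7, 5, 29, 5)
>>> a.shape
(37, 2)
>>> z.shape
(19,)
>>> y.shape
(5, 29, 5, 7)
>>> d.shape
(37,)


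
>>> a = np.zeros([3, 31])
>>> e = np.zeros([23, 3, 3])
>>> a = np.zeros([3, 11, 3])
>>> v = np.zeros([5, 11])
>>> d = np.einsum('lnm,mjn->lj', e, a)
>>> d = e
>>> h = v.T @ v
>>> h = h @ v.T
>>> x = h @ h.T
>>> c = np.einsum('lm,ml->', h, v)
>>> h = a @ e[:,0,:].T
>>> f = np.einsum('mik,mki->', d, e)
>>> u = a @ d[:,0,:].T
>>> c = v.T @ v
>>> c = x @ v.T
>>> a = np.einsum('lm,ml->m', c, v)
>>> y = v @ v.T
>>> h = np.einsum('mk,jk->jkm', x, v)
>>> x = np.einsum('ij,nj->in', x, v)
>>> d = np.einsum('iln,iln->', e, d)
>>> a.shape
(5,)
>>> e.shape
(23, 3, 3)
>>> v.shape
(5, 11)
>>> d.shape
()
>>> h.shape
(5, 11, 11)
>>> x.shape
(11, 5)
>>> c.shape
(11, 5)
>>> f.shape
()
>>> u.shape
(3, 11, 23)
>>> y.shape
(5, 5)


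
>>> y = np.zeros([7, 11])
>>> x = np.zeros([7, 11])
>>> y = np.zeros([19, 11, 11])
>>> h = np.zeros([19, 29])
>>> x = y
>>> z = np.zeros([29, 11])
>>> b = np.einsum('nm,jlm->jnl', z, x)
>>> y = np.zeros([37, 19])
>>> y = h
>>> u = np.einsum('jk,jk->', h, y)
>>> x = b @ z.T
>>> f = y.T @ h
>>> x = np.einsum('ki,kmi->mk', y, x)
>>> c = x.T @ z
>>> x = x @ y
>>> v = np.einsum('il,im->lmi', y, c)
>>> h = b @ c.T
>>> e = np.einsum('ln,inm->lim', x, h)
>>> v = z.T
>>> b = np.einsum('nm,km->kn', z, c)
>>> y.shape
(19, 29)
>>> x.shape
(29, 29)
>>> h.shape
(19, 29, 19)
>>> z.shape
(29, 11)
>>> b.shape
(19, 29)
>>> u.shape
()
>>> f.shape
(29, 29)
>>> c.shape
(19, 11)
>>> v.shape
(11, 29)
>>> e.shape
(29, 19, 19)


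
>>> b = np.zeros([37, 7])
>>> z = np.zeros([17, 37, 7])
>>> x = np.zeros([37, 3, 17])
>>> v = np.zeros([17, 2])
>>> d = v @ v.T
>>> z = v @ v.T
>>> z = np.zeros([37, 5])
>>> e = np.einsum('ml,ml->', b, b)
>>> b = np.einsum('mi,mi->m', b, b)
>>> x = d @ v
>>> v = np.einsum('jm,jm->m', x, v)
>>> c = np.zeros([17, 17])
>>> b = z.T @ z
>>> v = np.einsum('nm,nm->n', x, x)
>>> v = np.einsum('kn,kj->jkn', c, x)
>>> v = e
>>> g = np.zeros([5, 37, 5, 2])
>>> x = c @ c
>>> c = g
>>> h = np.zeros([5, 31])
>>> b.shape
(5, 5)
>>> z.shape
(37, 5)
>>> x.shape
(17, 17)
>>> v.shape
()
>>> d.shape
(17, 17)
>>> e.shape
()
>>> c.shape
(5, 37, 5, 2)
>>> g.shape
(5, 37, 5, 2)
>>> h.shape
(5, 31)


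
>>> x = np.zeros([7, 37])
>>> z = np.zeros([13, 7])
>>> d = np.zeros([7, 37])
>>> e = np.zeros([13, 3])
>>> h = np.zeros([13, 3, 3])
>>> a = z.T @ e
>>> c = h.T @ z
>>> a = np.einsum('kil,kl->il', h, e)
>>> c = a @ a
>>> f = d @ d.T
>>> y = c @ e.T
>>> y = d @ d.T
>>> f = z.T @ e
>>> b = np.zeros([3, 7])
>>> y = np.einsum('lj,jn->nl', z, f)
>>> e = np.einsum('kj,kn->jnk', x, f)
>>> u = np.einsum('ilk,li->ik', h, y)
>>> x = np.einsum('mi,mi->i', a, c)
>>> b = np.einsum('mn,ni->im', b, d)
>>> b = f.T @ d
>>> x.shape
(3,)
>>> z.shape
(13, 7)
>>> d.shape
(7, 37)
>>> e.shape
(37, 3, 7)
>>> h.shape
(13, 3, 3)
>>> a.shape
(3, 3)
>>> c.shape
(3, 3)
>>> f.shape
(7, 3)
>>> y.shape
(3, 13)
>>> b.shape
(3, 37)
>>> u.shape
(13, 3)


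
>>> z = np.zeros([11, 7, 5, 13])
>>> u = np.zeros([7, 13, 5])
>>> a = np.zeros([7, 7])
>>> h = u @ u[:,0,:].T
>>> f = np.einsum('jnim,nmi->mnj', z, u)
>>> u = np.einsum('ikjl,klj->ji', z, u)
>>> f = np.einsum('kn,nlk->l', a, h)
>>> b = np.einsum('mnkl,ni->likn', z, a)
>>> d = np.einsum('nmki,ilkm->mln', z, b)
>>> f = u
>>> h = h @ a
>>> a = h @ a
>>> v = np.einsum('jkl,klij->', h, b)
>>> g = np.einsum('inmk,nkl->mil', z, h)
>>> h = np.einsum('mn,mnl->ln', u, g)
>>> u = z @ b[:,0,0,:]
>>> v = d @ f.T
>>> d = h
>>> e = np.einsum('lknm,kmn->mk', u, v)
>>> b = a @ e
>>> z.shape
(11, 7, 5, 13)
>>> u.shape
(11, 7, 5, 7)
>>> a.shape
(7, 13, 7)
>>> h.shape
(7, 11)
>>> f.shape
(5, 11)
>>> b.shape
(7, 13, 7)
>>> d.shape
(7, 11)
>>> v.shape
(7, 7, 5)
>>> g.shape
(5, 11, 7)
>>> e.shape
(7, 7)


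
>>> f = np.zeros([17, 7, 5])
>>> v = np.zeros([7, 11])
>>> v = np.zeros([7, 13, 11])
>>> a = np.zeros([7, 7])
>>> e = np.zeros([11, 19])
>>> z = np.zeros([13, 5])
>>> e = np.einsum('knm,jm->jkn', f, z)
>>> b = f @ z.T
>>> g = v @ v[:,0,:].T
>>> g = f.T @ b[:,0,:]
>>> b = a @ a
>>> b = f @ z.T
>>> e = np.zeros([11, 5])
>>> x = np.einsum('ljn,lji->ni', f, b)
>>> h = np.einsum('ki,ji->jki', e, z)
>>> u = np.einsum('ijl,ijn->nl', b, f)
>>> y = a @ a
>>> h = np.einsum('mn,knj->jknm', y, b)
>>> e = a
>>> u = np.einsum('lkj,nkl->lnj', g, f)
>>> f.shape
(17, 7, 5)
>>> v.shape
(7, 13, 11)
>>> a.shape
(7, 7)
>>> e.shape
(7, 7)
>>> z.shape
(13, 5)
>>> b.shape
(17, 7, 13)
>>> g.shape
(5, 7, 13)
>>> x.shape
(5, 13)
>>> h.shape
(13, 17, 7, 7)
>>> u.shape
(5, 17, 13)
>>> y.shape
(7, 7)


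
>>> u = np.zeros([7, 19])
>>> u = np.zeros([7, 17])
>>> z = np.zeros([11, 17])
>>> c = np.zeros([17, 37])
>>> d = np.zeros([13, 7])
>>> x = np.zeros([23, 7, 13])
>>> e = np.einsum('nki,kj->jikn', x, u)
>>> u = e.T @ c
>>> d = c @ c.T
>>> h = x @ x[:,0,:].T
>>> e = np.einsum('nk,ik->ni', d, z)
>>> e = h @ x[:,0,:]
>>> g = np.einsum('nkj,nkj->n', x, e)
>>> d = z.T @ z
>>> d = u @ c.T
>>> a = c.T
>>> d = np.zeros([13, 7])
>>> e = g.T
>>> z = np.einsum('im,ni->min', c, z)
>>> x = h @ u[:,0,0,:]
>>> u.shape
(23, 7, 13, 37)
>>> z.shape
(37, 17, 11)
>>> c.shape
(17, 37)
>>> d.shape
(13, 7)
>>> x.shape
(23, 7, 37)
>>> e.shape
(23,)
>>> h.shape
(23, 7, 23)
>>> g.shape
(23,)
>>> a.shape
(37, 17)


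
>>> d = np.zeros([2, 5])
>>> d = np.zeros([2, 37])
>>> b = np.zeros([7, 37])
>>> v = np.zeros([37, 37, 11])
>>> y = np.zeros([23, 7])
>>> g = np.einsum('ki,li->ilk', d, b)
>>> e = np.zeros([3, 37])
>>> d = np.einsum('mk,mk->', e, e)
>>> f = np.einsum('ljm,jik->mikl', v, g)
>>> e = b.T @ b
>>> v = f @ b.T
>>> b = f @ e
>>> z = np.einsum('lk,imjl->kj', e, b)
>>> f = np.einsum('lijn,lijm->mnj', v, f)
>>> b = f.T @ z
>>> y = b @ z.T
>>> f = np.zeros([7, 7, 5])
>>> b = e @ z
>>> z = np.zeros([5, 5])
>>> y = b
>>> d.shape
()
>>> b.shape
(37, 2)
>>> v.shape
(11, 7, 2, 7)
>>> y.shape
(37, 2)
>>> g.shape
(37, 7, 2)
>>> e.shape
(37, 37)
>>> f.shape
(7, 7, 5)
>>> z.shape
(5, 5)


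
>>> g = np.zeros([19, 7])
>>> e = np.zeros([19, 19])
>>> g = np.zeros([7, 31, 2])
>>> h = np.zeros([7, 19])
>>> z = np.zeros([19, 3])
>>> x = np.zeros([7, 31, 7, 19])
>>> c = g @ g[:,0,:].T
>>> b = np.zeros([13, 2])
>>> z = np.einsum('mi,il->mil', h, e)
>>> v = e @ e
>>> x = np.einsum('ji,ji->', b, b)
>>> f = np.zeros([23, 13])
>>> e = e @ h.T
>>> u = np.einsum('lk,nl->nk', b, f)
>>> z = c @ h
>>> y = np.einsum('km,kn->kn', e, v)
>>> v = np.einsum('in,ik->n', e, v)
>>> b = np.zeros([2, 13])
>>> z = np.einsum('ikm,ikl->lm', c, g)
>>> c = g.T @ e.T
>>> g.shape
(7, 31, 2)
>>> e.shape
(19, 7)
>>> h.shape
(7, 19)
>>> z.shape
(2, 7)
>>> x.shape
()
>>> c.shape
(2, 31, 19)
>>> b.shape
(2, 13)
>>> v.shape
(7,)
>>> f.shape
(23, 13)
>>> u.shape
(23, 2)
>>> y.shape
(19, 19)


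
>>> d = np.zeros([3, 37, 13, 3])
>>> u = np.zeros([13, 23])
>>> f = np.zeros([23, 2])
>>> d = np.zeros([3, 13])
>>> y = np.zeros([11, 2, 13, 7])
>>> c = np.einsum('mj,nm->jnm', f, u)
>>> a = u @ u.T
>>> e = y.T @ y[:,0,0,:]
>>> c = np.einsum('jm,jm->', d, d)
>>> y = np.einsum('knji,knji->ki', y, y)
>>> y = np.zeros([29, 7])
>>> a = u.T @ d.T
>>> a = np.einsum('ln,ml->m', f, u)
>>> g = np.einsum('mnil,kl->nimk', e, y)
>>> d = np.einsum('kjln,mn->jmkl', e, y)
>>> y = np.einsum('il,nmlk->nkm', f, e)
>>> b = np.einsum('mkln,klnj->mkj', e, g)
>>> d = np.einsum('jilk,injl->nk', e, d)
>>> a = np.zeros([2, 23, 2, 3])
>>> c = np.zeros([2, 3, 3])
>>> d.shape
(29, 7)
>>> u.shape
(13, 23)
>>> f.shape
(23, 2)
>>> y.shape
(7, 7, 13)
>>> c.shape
(2, 3, 3)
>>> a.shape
(2, 23, 2, 3)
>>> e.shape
(7, 13, 2, 7)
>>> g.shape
(13, 2, 7, 29)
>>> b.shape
(7, 13, 29)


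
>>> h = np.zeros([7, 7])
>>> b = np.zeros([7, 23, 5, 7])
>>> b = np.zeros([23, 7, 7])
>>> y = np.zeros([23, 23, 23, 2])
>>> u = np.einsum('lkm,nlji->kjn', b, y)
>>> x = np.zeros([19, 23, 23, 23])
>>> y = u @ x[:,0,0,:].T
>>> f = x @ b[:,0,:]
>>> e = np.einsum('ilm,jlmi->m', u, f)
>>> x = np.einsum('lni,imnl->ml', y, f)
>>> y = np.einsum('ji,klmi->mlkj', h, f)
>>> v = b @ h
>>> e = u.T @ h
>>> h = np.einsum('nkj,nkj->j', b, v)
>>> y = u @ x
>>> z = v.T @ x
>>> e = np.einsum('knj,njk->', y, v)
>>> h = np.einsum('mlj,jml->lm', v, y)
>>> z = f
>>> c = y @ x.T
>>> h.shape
(7, 23)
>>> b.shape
(23, 7, 7)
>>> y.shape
(7, 23, 7)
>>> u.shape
(7, 23, 23)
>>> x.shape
(23, 7)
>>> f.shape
(19, 23, 23, 7)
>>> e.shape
()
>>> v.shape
(23, 7, 7)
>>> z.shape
(19, 23, 23, 7)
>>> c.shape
(7, 23, 23)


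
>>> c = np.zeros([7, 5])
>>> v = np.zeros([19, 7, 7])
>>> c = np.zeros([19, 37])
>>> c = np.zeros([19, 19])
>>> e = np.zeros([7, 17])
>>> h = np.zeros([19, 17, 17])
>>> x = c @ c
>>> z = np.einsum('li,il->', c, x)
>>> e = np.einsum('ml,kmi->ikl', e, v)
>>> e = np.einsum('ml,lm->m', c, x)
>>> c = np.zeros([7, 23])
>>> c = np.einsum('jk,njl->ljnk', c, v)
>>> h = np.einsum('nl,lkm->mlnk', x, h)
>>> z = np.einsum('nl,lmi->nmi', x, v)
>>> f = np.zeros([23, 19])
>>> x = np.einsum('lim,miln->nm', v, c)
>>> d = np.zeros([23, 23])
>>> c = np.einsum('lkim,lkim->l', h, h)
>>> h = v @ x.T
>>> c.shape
(17,)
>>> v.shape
(19, 7, 7)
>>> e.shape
(19,)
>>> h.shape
(19, 7, 23)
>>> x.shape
(23, 7)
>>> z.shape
(19, 7, 7)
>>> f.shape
(23, 19)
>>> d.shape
(23, 23)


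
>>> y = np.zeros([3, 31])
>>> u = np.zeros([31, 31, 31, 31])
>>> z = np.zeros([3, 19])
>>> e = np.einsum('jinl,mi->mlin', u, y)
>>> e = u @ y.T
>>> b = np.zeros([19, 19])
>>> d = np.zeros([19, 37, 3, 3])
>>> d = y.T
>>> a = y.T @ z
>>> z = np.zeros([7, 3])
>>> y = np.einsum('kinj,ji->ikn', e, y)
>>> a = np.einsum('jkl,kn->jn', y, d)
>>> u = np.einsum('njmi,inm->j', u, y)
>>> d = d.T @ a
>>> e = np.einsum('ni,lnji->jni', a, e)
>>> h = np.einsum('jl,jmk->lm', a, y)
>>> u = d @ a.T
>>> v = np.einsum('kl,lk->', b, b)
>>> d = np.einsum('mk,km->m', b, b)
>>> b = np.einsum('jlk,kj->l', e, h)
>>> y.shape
(31, 31, 31)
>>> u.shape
(3, 31)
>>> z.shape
(7, 3)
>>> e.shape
(31, 31, 3)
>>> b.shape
(31,)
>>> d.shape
(19,)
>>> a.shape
(31, 3)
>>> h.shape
(3, 31)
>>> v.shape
()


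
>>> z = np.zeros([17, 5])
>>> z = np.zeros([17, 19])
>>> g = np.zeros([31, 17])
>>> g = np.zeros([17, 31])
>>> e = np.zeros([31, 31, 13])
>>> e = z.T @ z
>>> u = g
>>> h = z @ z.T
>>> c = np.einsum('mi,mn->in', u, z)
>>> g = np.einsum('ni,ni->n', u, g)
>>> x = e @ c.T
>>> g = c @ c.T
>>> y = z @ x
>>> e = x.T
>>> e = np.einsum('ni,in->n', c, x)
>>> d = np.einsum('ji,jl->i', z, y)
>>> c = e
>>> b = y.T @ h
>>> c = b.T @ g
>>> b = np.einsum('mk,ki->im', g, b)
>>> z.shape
(17, 19)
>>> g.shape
(31, 31)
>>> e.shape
(31,)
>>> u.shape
(17, 31)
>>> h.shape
(17, 17)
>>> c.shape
(17, 31)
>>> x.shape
(19, 31)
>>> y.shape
(17, 31)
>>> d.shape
(19,)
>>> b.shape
(17, 31)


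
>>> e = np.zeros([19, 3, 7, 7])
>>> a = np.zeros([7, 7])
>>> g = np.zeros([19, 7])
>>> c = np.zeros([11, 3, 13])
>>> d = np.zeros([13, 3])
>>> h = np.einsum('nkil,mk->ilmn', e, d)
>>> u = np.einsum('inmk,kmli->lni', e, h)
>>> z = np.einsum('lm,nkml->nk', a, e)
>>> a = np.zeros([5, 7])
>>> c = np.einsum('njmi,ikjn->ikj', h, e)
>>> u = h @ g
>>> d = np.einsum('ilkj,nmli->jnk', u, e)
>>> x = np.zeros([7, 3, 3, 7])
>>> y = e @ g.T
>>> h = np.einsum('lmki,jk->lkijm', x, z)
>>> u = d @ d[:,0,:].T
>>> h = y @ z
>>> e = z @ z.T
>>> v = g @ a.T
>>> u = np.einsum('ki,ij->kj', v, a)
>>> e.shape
(19, 19)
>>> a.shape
(5, 7)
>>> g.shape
(19, 7)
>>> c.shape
(19, 3, 7)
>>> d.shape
(7, 19, 13)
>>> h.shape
(19, 3, 7, 3)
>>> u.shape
(19, 7)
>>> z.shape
(19, 3)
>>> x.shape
(7, 3, 3, 7)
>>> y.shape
(19, 3, 7, 19)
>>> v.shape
(19, 5)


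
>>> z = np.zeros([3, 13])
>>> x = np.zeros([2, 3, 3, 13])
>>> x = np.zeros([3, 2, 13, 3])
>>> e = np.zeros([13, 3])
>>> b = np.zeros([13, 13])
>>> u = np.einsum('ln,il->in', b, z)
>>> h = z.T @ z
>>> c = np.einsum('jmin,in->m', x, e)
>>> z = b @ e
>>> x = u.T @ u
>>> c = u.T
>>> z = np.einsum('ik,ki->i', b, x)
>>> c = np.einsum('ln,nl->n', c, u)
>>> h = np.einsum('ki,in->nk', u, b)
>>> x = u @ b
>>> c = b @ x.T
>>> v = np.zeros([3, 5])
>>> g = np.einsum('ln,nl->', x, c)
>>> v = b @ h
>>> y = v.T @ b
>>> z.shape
(13,)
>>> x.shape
(3, 13)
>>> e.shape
(13, 3)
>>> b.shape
(13, 13)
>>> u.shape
(3, 13)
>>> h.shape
(13, 3)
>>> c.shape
(13, 3)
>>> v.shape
(13, 3)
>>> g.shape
()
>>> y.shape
(3, 13)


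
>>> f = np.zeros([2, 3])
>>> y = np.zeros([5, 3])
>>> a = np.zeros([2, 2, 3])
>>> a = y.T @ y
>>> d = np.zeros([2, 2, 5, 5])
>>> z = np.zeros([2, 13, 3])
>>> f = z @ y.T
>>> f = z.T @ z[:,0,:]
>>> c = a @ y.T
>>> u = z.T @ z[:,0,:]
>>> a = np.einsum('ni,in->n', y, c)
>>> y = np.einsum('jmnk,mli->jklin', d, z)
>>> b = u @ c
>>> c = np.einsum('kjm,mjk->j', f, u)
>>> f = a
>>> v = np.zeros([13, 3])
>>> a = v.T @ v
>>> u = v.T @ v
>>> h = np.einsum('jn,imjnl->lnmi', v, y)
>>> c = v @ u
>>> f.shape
(5,)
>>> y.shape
(2, 5, 13, 3, 5)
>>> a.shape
(3, 3)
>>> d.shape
(2, 2, 5, 5)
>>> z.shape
(2, 13, 3)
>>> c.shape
(13, 3)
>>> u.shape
(3, 3)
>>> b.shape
(3, 13, 5)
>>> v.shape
(13, 3)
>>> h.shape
(5, 3, 5, 2)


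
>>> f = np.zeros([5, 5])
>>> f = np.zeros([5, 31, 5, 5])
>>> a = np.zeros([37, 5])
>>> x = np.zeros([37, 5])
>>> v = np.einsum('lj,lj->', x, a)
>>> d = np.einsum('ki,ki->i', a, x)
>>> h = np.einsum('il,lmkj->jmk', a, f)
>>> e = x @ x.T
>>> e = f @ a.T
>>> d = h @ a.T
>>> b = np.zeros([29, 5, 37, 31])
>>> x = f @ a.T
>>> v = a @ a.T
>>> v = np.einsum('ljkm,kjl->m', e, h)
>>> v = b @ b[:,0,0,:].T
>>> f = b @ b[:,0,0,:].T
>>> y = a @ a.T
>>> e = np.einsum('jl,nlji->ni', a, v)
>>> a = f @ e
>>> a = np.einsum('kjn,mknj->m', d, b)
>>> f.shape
(29, 5, 37, 29)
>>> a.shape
(29,)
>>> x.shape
(5, 31, 5, 37)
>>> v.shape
(29, 5, 37, 29)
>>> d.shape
(5, 31, 37)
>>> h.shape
(5, 31, 5)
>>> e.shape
(29, 29)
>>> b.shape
(29, 5, 37, 31)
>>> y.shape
(37, 37)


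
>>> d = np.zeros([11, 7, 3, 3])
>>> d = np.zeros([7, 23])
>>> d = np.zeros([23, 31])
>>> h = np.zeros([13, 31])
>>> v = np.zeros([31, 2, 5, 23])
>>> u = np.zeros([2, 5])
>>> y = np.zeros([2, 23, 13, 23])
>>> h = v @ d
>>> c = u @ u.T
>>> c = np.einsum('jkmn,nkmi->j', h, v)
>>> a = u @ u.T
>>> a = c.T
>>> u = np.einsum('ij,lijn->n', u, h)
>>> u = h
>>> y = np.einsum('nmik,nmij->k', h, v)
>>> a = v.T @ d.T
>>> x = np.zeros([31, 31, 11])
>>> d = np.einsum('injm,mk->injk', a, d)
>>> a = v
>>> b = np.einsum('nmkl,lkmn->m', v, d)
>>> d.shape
(23, 5, 2, 31)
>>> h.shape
(31, 2, 5, 31)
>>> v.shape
(31, 2, 5, 23)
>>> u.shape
(31, 2, 5, 31)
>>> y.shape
(31,)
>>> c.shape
(31,)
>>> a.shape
(31, 2, 5, 23)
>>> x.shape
(31, 31, 11)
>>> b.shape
(2,)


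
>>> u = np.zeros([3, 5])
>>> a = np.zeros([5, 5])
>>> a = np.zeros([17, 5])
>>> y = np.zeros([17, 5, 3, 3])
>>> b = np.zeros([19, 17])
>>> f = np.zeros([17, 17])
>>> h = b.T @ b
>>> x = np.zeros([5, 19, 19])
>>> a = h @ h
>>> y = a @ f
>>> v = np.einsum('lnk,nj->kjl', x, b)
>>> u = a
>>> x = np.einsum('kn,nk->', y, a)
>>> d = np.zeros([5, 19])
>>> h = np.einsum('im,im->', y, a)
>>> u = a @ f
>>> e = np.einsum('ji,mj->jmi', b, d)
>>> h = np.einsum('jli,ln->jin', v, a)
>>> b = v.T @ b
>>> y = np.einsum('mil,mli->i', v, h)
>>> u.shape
(17, 17)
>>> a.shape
(17, 17)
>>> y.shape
(17,)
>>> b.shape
(5, 17, 17)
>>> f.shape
(17, 17)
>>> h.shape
(19, 5, 17)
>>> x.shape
()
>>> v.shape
(19, 17, 5)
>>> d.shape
(5, 19)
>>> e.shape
(19, 5, 17)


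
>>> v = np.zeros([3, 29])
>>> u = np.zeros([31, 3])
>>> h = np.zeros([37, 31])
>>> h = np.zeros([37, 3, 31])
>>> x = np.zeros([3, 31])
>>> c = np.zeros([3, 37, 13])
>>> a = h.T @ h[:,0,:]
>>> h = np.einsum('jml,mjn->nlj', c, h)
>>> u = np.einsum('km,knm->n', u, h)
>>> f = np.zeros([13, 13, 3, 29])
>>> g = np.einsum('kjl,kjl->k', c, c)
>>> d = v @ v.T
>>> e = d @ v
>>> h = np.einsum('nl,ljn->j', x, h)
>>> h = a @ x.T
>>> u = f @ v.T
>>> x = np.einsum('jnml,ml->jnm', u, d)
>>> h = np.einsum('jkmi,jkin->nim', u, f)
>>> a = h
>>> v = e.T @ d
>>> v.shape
(29, 3)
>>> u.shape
(13, 13, 3, 3)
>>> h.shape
(29, 3, 3)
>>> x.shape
(13, 13, 3)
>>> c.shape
(3, 37, 13)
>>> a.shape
(29, 3, 3)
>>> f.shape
(13, 13, 3, 29)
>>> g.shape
(3,)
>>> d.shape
(3, 3)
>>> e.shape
(3, 29)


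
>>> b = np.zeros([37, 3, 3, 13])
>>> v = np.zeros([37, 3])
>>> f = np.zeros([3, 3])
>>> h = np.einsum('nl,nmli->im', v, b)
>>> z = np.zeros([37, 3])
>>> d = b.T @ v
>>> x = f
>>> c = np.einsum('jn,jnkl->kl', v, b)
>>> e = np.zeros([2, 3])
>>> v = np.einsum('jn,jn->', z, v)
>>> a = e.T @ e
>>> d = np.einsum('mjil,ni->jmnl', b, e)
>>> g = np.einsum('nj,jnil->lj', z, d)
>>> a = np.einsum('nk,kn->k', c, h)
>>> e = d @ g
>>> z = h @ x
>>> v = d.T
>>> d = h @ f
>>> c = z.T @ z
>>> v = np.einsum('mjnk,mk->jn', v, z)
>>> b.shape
(37, 3, 3, 13)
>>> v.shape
(2, 37)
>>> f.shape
(3, 3)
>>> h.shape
(13, 3)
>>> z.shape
(13, 3)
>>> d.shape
(13, 3)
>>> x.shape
(3, 3)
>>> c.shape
(3, 3)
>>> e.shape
(3, 37, 2, 3)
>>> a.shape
(13,)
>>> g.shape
(13, 3)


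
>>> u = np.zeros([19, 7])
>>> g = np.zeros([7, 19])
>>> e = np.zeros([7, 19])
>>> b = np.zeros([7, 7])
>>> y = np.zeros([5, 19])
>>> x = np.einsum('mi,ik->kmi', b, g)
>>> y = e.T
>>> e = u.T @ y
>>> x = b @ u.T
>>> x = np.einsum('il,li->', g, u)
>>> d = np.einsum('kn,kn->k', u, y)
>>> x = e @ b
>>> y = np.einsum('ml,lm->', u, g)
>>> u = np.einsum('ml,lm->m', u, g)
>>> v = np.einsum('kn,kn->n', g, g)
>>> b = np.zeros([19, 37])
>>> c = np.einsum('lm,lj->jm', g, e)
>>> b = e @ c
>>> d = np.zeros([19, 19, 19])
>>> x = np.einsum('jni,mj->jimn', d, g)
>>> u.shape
(19,)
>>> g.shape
(7, 19)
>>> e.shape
(7, 7)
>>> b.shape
(7, 19)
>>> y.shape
()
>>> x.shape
(19, 19, 7, 19)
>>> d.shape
(19, 19, 19)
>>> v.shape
(19,)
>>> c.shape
(7, 19)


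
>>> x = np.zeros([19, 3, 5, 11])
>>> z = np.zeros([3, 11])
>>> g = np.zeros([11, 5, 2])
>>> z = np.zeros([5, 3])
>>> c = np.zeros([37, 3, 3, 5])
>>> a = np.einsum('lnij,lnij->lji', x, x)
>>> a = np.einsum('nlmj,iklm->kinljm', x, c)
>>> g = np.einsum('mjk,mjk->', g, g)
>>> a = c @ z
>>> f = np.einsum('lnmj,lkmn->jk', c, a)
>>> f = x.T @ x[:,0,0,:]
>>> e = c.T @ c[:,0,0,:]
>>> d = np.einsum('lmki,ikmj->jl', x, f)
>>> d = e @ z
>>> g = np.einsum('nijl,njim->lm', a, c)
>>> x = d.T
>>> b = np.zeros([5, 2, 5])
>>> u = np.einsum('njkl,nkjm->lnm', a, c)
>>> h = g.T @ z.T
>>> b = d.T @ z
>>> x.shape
(3, 3, 3, 5)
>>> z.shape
(5, 3)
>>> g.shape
(3, 5)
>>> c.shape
(37, 3, 3, 5)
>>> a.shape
(37, 3, 3, 3)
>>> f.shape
(11, 5, 3, 11)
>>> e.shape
(5, 3, 3, 5)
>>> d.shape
(5, 3, 3, 3)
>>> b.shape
(3, 3, 3, 3)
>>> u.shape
(3, 37, 5)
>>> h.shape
(5, 5)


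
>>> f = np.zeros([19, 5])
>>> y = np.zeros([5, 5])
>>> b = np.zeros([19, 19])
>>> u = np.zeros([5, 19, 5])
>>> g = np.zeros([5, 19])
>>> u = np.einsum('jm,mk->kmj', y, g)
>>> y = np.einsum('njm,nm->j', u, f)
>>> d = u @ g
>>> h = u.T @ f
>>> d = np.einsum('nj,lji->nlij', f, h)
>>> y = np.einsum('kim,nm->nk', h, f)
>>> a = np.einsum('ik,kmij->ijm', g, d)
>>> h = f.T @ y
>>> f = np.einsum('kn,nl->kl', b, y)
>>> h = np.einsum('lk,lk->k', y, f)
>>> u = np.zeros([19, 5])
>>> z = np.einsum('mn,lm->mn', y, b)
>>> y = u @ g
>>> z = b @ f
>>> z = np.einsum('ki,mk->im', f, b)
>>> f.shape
(19, 5)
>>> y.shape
(19, 19)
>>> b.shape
(19, 19)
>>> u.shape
(19, 5)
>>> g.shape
(5, 19)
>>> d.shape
(19, 5, 5, 5)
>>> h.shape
(5,)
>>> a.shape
(5, 5, 5)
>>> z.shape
(5, 19)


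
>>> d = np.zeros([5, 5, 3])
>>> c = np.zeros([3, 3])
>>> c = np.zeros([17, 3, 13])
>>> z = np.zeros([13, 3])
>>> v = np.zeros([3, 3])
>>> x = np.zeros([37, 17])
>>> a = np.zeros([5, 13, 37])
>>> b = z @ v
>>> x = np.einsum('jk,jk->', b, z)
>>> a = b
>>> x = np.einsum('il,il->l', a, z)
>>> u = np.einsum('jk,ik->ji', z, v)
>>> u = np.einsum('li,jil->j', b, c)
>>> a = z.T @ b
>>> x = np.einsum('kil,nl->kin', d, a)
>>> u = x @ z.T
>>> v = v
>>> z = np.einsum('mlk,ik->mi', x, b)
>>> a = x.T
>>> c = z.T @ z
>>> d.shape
(5, 5, 3)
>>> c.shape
(13, 13)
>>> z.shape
(5, 13)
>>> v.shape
(3, 3)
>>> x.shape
(5, 5, 3)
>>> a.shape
(3, 5, 5)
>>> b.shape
(13, 3)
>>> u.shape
(5, 5, 13)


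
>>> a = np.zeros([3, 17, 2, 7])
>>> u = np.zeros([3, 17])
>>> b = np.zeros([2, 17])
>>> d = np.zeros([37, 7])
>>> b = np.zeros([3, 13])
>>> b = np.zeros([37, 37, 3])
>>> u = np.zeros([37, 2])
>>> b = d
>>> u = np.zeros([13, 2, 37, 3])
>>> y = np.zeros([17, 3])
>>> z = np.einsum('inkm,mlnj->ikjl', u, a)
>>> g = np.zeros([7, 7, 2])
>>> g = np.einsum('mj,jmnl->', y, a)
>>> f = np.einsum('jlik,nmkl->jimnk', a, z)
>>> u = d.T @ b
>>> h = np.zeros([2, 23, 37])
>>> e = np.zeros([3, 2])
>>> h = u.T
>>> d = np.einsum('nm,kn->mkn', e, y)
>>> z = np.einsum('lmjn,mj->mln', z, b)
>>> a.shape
(3, 17, 2, 7)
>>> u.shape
(7, 7)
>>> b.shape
(37, 7)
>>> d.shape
(2, 17, 3)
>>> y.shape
(17, 3)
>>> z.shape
(37, 13, 17)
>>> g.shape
()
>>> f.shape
(3, 2, 37, 13, 7)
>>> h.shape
(7, 7)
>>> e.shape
(3, 2)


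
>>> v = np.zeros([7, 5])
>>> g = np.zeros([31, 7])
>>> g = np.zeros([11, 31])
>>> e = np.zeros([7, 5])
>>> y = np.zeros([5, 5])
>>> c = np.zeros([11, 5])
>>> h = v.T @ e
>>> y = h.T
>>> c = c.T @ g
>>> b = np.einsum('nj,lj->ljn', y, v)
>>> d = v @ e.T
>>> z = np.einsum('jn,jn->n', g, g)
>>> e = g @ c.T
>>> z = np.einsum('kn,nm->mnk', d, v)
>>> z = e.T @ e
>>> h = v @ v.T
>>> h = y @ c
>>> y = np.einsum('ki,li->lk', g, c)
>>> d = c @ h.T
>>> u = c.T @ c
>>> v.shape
(7, 5)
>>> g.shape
(11, 31)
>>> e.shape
(11, 5)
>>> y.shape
(5, 11)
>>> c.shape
(5, 31)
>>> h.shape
(5, 31)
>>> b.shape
(7, 5, 5)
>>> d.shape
(5, 5)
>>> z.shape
(5, 5)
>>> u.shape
(31, 31)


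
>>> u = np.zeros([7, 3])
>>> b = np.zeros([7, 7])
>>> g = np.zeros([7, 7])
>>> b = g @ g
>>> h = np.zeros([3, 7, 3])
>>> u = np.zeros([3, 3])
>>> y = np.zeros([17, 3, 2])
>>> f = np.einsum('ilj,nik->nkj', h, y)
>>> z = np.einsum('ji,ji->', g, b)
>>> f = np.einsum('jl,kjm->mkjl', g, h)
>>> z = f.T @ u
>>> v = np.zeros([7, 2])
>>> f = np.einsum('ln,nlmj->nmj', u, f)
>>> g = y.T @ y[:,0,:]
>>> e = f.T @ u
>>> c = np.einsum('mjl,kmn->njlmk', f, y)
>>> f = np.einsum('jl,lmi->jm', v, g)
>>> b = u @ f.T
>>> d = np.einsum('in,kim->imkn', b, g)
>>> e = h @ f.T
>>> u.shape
(3, 3)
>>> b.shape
(3, 7)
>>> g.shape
(2, 3, 2)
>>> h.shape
(3, 7, 3)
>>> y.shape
(17, 3, 2)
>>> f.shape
(7, 3)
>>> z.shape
(7, 7, 3, 3)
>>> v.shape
(7, 2)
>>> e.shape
(3, 7, 7)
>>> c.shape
(2, 7, 7, 3, 17)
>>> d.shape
(3, 2, 2, 7)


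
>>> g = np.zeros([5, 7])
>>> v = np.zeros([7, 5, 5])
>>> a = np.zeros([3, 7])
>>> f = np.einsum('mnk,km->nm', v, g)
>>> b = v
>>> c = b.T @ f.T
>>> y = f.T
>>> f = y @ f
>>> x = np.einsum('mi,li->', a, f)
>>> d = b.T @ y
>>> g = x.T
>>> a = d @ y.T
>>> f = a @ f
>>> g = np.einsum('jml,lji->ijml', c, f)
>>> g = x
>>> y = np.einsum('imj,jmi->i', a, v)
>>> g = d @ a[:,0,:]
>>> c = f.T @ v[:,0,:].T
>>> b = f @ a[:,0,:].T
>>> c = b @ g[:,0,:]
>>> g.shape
(5, 5, 7)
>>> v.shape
(7, 5, 5)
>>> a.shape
(5, 5, 7)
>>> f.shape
(5, 5, 7)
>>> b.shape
(5, 5, 5)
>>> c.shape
(5, 5, 7)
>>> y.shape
(5,)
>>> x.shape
()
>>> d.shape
(5, 5, 5)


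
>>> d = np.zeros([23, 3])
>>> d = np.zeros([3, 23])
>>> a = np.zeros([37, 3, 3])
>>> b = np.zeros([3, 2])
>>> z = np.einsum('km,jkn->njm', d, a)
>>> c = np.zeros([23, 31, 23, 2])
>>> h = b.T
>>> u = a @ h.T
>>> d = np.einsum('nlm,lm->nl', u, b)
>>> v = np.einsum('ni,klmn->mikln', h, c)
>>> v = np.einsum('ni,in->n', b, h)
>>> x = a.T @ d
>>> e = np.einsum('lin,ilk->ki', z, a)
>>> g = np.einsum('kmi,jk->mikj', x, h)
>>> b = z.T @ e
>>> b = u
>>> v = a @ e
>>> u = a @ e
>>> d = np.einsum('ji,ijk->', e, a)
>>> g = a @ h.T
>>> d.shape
()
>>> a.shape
(37, 3, 3)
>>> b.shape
(37, 3, 2)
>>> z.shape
(3, 37, 23)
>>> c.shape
(23, 31, 23, 2)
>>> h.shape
(2, 3)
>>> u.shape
(37, 3, 37)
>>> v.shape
(37, 3, 37)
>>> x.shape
(3, 3, 3)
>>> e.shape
(3, 37)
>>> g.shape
(37, 3, 2)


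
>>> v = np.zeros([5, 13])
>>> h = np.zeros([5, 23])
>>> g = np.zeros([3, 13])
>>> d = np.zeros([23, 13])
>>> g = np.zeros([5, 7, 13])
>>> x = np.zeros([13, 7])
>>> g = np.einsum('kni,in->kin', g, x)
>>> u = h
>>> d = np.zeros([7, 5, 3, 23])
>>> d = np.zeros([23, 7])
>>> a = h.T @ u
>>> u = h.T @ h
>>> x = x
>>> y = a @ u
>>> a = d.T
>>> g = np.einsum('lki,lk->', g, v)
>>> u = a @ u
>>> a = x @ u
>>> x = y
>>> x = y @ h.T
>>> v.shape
(5, 13)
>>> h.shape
(5, 23)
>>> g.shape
()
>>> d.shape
(23, 7)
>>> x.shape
(23, 5)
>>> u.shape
(7, 23)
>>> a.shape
(13, 23)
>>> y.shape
(23, 23)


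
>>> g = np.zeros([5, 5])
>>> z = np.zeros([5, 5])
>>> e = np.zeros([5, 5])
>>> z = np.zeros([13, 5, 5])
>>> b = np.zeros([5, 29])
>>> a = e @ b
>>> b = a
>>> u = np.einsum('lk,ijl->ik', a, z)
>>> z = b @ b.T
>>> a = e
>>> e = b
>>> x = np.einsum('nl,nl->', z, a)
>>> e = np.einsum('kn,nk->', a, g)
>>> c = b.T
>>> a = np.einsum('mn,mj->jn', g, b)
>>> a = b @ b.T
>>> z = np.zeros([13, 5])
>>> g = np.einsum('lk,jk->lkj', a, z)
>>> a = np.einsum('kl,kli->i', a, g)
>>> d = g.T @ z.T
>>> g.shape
(5, 5, 13)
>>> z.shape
(13, 5)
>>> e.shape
()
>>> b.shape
(5, 29)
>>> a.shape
(13,)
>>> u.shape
(13, 29)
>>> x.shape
()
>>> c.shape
(29, 5)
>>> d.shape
(13, 5, 13)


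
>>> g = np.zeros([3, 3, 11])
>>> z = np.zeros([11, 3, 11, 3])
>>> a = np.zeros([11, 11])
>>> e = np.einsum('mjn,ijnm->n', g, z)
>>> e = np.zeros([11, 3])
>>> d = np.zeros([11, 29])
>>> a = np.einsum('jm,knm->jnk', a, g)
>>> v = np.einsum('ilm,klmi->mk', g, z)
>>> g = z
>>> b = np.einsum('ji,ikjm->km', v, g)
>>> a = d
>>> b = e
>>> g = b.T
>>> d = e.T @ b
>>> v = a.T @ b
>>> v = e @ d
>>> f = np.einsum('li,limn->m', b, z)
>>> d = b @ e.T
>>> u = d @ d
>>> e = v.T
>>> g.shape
(3, 11)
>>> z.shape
(11, 3, 11, 3)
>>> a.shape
(11, 29)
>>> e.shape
(3, 11)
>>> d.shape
(11, 11)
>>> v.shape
(11, 3)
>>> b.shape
(11, 3)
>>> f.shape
(11,)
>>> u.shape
(11, 11)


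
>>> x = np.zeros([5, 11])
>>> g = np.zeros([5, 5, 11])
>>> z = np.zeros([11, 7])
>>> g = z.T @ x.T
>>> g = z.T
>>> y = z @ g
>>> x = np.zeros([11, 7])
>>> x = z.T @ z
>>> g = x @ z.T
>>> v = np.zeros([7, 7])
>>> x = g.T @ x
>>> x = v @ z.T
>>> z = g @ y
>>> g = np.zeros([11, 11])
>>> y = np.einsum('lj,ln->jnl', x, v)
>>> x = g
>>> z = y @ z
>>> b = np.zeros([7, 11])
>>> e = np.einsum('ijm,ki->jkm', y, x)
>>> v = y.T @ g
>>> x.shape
(11, 11)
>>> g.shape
(11, 11)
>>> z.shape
(11, 7, 11)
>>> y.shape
(11, 7, 7)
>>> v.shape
(7, 7, 11)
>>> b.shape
(7, 11)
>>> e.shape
(7, 11, 7)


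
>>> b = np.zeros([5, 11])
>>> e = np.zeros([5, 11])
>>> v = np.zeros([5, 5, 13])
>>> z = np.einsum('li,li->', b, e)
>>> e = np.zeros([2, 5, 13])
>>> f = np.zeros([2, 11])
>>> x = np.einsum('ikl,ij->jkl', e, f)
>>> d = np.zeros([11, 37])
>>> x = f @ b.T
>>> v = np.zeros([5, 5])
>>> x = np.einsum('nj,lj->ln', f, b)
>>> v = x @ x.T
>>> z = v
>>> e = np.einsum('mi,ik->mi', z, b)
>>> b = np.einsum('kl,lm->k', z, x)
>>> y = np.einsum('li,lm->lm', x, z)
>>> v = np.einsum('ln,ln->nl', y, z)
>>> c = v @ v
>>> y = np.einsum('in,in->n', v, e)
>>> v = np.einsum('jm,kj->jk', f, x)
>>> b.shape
(5,)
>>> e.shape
(5, 5)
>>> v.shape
(2, 5)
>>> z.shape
(5, 5)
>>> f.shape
(2, 11)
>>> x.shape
(5, 2)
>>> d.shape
(11, 37)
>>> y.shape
(5,)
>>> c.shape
(5, 5)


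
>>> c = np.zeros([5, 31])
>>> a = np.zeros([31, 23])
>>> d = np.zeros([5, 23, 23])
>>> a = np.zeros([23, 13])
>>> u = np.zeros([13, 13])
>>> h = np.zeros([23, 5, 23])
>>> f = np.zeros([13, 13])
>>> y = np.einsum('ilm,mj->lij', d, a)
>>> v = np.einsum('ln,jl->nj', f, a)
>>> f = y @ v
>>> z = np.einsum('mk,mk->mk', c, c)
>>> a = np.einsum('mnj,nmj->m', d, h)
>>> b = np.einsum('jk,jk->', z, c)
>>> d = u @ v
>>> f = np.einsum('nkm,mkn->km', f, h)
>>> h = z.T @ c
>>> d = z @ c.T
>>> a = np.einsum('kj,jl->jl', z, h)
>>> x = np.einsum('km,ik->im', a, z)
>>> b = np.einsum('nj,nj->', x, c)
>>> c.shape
(5, 31)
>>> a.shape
(31, 31)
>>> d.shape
(5, 5)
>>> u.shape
(13, 13)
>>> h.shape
(31, 31)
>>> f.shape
(5, 23)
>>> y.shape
(23, 5, 13)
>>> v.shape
(13, 23)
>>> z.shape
(5, 31)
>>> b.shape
()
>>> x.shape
(5, 31)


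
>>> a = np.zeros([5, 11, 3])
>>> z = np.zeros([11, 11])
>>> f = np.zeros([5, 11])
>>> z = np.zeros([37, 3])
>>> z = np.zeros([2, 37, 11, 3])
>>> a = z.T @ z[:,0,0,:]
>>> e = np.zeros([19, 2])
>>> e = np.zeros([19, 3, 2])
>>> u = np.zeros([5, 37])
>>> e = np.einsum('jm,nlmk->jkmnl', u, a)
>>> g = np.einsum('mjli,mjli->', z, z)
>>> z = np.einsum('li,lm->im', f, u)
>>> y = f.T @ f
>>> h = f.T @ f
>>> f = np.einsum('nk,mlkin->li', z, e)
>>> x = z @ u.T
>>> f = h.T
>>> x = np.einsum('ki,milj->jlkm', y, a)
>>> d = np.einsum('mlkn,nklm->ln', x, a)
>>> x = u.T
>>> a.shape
(3, 11, 37, 3)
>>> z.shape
(11, 37)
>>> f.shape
(11, 11)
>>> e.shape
(5, 3, 37, 3, 11)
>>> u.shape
(5, 37)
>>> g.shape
()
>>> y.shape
(11, 11)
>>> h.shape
(11, 11)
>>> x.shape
(37, 5)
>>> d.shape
(37, 3)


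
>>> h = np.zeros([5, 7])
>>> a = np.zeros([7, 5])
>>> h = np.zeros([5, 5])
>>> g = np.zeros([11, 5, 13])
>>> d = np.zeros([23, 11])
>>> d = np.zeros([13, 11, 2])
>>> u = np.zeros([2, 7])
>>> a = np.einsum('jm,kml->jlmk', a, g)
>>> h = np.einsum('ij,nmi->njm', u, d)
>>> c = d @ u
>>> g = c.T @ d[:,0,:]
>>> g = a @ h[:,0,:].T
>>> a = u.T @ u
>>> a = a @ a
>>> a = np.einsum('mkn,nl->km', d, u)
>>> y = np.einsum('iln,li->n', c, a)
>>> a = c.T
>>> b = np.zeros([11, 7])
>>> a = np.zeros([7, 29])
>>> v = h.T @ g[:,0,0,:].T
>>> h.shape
(13, 7, 11)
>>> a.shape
(7, 29)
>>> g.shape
(7, 13, 5, 13)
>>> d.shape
(13, 11, 2)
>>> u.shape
(2, 7)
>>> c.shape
(13, 11, 7)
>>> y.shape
(7,)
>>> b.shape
(11, 7)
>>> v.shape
(11, 7, 7)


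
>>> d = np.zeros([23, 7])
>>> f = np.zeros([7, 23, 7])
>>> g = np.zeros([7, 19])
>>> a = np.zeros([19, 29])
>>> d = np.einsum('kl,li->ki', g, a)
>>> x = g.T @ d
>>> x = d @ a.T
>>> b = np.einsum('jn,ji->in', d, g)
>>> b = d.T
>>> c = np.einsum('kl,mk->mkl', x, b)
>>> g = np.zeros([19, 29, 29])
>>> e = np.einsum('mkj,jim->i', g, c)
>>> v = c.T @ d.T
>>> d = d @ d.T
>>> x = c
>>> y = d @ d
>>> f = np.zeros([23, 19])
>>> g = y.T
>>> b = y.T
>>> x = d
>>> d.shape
(7, 7)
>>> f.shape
(23, 19)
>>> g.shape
(7, 7)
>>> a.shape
(19, 29)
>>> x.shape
(7, 7)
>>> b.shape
(7, 7)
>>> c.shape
(29, 7, 19)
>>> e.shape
(7,)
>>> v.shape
(19, 7, 7)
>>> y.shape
(7, 7)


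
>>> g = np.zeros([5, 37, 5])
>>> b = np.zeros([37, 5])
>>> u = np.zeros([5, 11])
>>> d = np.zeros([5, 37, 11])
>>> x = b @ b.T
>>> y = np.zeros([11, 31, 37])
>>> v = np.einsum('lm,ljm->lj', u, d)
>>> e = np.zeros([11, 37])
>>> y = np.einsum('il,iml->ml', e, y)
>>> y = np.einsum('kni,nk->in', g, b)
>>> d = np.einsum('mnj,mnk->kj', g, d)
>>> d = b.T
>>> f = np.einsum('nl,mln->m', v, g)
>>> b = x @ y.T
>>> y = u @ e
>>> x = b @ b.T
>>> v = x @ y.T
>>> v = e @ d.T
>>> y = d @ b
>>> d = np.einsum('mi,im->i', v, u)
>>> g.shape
(5, 37, 5)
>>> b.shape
(37, 5)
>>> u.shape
(5, 11)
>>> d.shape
(5,)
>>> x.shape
(37, 37)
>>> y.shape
(5, 5)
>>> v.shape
(11, 5)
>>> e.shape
(11, 37)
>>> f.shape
(5,)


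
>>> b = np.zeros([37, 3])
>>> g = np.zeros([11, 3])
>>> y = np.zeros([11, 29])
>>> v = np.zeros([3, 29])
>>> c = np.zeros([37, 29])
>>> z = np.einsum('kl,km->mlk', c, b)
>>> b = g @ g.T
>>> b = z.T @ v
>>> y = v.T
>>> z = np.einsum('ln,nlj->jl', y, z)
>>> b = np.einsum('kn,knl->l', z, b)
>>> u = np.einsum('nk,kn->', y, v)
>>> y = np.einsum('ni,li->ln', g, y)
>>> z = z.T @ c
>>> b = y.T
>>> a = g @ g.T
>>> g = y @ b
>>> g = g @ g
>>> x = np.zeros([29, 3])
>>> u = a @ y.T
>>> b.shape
(11, 29)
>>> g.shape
(29, 29)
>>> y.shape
(29, 11)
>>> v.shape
(3, 29)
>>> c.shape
(37, 29)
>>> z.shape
(29, 29)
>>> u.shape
(11, 29)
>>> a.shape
(11, 11)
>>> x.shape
(29, 3)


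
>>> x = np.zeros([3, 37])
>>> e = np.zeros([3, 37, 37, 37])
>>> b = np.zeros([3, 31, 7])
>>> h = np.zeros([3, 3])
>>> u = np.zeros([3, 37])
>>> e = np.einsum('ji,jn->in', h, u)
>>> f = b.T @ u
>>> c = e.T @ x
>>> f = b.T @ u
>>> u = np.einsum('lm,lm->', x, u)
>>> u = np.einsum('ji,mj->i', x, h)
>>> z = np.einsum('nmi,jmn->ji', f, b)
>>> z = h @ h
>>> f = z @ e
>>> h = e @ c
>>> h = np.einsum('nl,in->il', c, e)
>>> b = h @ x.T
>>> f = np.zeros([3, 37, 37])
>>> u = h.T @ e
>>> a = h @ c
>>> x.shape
(3, 37)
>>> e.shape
(3, 37)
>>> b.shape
(3, 3)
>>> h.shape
(3, 37)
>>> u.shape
(37, 37)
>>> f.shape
(3, 37, 37)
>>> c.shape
(37, 37)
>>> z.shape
(3, 3)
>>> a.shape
(3, 37)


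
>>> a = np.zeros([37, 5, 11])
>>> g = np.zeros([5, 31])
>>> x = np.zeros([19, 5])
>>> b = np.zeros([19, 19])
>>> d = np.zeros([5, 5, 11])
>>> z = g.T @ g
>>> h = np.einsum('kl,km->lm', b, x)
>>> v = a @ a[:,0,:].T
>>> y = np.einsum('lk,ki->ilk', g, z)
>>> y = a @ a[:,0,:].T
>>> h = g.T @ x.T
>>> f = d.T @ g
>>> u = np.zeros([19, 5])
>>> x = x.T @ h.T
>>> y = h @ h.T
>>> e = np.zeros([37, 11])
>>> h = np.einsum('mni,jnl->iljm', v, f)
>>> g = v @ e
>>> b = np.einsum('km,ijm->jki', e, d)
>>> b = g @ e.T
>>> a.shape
(37, 5, 11)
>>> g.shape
(37, 5, 11)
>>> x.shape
(5, 31)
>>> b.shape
(37, 5, 37)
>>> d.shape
(5, 5, 11)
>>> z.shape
(31, 31)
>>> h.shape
(37, 31, 11, 37)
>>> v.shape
(37, 5, 37)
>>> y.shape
(31, 31)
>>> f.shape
(11, 5, 31)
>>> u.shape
(19, 5)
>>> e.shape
(37, 11)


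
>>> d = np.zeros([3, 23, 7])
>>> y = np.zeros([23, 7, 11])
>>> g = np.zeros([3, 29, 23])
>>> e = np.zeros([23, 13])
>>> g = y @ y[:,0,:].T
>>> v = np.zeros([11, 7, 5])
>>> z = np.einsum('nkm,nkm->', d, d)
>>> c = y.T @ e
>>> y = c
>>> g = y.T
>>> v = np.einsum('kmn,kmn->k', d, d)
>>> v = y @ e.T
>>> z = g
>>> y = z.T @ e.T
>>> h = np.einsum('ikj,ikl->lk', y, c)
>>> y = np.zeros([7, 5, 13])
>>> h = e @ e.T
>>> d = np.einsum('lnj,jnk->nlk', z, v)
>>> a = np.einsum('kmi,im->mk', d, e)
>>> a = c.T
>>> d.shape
(7, 13, 23)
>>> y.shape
(7, 5, 13)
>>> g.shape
(13, 7, 11)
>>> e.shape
(23, 13)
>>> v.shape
(11, 7, 23)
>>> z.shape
(13, 7, 11)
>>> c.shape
(11, 7, 13)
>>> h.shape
(23, 23)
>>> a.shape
(13, 7, 11)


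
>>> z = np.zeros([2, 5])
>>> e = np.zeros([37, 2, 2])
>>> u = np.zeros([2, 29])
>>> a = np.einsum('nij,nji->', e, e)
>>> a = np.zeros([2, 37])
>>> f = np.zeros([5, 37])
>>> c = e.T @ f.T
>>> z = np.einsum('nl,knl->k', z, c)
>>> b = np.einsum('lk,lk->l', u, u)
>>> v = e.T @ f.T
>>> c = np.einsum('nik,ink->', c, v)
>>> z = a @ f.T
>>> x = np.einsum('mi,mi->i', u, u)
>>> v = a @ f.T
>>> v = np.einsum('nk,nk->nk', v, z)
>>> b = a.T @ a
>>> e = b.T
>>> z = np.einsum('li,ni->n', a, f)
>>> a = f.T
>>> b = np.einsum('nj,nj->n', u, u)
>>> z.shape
(5,)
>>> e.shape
(37, 37)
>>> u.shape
(2, 29)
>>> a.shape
(37, 5)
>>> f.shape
(5, 37)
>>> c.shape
()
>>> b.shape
(2,)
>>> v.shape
(2, 5)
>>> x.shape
(29,)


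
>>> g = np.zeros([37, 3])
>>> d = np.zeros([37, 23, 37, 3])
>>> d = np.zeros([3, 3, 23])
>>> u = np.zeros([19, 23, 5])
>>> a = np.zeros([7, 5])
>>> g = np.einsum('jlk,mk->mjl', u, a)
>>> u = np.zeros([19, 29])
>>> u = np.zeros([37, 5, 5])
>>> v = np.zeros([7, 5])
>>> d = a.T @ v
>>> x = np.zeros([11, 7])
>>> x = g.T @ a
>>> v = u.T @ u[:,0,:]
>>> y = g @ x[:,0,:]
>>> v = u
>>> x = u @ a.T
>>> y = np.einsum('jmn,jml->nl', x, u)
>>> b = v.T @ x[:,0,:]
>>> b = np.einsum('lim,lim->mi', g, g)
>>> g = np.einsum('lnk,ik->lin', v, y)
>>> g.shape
(37, 7, 5)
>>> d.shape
(5, 5)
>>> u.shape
(37, 5, 5)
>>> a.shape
(7, 5)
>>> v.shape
(37, 5, 5)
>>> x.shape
(37, 5, 7)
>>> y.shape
(7, 5)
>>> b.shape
(23, 19)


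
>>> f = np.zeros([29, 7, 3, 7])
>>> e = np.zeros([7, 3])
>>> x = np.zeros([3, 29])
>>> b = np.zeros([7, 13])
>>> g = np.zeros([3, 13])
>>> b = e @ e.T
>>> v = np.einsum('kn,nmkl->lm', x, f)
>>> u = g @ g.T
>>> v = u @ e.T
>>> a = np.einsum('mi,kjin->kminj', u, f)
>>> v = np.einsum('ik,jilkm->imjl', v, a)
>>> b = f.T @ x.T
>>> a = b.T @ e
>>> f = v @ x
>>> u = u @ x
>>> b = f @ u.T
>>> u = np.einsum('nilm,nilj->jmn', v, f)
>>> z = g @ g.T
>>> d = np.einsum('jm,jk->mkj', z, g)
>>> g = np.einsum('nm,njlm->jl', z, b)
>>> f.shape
(3, 7, 29, 29)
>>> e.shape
(7, 3)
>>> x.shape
(3, 29)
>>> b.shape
(3, 7, 29, 3)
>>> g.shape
(7, 29)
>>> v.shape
(3, 7, 29, 3)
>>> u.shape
(29, 3, 3)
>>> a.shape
(3, 7, 3, 3)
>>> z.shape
(3, 3)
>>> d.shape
(3, 13, 3)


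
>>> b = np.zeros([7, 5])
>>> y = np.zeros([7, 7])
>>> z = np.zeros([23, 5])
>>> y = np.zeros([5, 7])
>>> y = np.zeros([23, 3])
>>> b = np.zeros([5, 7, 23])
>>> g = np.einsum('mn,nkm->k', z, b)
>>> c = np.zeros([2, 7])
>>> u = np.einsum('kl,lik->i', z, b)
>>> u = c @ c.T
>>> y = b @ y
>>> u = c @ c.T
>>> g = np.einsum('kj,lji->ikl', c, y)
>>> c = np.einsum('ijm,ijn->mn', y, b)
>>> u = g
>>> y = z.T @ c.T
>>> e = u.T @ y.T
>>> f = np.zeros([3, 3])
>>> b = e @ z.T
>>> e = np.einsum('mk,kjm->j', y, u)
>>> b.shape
(5, 2, 23)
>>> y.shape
(5, 3)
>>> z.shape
(23, 5)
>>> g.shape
(3, 2, 5)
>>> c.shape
(3, 23)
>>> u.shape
(3, 2, 5)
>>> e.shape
(2,)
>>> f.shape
(3, 3)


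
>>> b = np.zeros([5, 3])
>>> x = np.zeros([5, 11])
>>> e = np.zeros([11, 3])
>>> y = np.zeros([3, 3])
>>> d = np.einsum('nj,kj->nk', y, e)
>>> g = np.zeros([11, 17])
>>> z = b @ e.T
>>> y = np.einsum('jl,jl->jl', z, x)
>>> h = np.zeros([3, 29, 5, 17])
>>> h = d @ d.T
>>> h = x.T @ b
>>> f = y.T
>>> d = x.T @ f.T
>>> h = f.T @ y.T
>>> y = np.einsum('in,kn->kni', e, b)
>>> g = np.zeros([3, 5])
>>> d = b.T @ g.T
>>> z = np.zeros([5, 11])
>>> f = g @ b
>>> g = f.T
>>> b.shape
(5, 3)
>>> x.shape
(5, 11)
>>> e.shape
(11, 3)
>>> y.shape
(5, 3, 11)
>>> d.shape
(3, 3)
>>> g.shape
(3, 3)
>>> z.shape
(5, 11)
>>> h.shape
(5, 5)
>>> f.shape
(3, 3)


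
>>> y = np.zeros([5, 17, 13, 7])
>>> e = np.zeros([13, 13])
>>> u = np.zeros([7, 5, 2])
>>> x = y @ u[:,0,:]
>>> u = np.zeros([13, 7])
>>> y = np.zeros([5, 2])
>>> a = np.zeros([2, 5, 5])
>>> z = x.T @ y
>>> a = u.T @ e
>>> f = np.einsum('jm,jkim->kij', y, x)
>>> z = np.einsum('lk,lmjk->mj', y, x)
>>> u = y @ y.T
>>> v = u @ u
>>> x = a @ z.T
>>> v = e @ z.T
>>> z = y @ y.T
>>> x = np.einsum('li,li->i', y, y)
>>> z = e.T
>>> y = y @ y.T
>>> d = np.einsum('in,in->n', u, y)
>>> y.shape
(5, 5)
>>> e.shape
(13, 13)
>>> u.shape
(5, 5)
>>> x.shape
(2,)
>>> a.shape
(7, 13)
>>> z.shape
(13, 13)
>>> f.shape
(17, 13, 5)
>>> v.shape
(13, 17)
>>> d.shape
(5,)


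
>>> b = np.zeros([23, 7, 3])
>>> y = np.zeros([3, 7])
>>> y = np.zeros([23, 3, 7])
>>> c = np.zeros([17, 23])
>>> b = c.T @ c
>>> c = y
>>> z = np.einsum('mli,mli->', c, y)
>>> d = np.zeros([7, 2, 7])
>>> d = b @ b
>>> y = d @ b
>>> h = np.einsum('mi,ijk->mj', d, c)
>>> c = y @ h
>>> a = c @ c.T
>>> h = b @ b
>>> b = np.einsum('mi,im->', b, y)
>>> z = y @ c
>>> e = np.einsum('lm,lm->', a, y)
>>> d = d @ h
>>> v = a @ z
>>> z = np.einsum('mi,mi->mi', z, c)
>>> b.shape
()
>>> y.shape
(23, 23)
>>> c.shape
(23, 3)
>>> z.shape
(23, 3)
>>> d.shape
(23, 23)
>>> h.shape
(23, 23)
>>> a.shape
(23, 23)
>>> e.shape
()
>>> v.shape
(23, 3)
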